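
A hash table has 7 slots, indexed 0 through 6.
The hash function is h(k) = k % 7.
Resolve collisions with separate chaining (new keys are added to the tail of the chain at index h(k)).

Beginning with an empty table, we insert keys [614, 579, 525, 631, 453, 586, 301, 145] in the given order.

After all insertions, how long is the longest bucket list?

Insert 614: h=5, bucket 5 empty → new chain.
Insert 579: h=5, bucket 5 nonempty → append to chain.
Insert 525: h=0, bucket 0 empty → new chain.
Insert 631: h=1, bucket 1 empty → new chain.
Insert 453: h=5, bucket 5 nonempty → append to chain.
Insert 586: h=5, bucket 5 nonempty → append to chain.
Insert 301: h=0, bucket 0 nonempty → append to chain.
Insert 145: h=5, bucket 5 nonempty → append to chain.
Final buckets:
0: 525 -> 301
1: 631
2: .
3: .
4: .
5: 614 -> 579 -> 453 -> 586 -> 145
6: .

5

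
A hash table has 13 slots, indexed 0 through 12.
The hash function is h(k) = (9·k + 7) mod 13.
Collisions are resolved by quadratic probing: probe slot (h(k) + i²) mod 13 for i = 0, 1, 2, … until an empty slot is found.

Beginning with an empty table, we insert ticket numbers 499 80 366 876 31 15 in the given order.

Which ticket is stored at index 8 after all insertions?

15

499 hashes to 0; slot 0 is free => place at 0.
80 hashes to 12; slot 12 is free => place at 12.
366 hashes to 12; 12,0 taken => place at 3.
876 hashes to 0; 0 taken => place at 1.
31 hashes to 0; 0,1 taken => place at 4.
15 hashes to 12; 12,0,3 taken => place at 8.
Table: [499, 876, ∅, 366, 31, ∅, ∅, ∅, 15, ∅, ∅, ∅, 80]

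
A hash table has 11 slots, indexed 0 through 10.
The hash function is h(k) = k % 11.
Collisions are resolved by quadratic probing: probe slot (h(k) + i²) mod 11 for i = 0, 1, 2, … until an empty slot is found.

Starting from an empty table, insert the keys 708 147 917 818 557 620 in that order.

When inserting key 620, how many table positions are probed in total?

5

Insert 708: h=4, slot 4 empty -> index 4.
Insert 147: h=4, slot 4 occupied -> index 5.
Insert 917: h=4, slots 4,5 occupied -> index 8.
Insert 818: h=4, slots 4,5,8 occupied -> index 2.
Insert 557: h=7, slot 7 empty -> index 7.
Insert 620: h=4, slots 4,5,8,2 occupied -> index 9.
Table: [_, _, 818, _, 708, 147, _, 557, 917, 620, _]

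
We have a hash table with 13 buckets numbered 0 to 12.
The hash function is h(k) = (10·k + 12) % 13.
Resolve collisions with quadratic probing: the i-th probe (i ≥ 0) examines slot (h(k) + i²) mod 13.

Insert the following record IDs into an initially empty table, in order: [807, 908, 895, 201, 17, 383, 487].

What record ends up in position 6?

807 hashes to 9; slot 9 is free → place at 9.
908 hashes to 5; slot 5 is free → place at 5.
895 hashes to 5; 5 taken → place at 6.
201 hashes to 7; slot 7 is free → place at 7.
17 hashes to 0; slot 0 is free → place at 0.
383 hashes to 7; 7 taken → place at 8.
487 hashes to 7; 7,8 taken → place at 11.
Table: [17, ∅, ∅, ∅, ∅, 908, 895, 201, 383, 807, ∅, 487, ∅]

895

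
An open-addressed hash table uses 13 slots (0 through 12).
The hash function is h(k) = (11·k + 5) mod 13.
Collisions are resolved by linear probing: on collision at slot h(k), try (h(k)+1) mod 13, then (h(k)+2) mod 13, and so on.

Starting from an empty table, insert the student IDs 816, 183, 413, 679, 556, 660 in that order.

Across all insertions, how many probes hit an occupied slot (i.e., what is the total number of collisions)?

816: h=11 -> slot 11
183: h=3 -> slot 3
413: h=11, probe 11,12 -> slot 12
679: h=12, probe 12,0 -> slot 0
556: h=11, probe 11,12,0,1 -> slot 1
660: h=11, probe 11,12,0,1,2 -> slot 2
Table: [679, 556, 660, 183, -, -, -, -, -, -, -, 816, 413]

9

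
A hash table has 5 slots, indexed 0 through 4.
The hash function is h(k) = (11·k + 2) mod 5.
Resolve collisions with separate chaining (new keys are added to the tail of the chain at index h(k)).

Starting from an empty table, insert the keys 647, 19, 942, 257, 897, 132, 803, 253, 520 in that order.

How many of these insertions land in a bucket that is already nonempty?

Insert 647: h=4, bucket 4 empty → new chain.
Insert 19: h=1, bucket 1 empty → new chain.
Insert 942: h=4, bucket 4 nonempty → append to chain.
Insert 257: h=4, bucket 4 nonempty → append to chain.
Insert 897: h=4, bucket 4 nonempty → append to chain.
Insert 132: h=4, bucket 4 nonempty → append to chain.
Insert 803: h=0, bucket 0 empty → new chain.
Insert 253: h=0, bucket 0 nonempty → append to chain.
Insert 520: h=2, bucket 2 empty → new chain.
Final buckets:
0: 803 -> 253
1: 19
2: 520
3: _
4: 647 -> 942 -> 257 -> 897 -> 132

5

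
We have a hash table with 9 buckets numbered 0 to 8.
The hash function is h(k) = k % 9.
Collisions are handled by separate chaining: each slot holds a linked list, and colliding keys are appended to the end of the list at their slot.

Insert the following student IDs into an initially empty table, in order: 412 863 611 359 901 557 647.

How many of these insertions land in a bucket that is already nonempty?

4

412 -> bucket 7
863 -> bucket 8
611 -> bucket 8 (collision)
359 -> bucket 8 (collision)
901 -> bucket 1
557 -> bucket 8 (collision)
647 -> bucket 8 (collision)
Final buckets:
0: ∅
1: 901
2: ∅
3: ∅
4: ∅
5: ∅
6: ∅
7: 412
8: 863 -> 611 -> 359 -> 557 -> 647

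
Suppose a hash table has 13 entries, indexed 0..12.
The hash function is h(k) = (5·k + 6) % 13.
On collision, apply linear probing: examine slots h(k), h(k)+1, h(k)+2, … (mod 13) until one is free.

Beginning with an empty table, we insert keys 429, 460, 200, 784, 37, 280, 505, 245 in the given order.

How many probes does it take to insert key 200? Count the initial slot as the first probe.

429: h=6 → slot 6
460: h=5 → slot 5
200: h=5, probe 5,6,7 → slot 7
784: h=0 → slot 0
37: h=9 → slot 9
280: h=2 → slot 2
505: h=9, probe 9,10 → slot 10
245: h=9, probe 9,10,11 → slot 11
Table: [784, —, 280, —, —, 460, 429, 200, —, 37, 505, 245, —]

3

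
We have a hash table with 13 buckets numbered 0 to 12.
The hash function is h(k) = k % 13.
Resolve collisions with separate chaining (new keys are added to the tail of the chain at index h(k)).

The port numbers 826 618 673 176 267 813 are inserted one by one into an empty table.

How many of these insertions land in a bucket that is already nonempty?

4

826 -> bucket 7
618 -> bucket 7 (collision)
673 -> bucket 10
176 -> bucket 7 (collision)
267 -> bucket 7 (collision)
813 -> bucket 7 (collision)
Final buckets:
0: —
1: —
2: —
3: —
4: —
5: —
6: —
7: 826 -> 618 -> 176 -> 267 -> 813
8: —
9: —
10: 673
11: —
12: —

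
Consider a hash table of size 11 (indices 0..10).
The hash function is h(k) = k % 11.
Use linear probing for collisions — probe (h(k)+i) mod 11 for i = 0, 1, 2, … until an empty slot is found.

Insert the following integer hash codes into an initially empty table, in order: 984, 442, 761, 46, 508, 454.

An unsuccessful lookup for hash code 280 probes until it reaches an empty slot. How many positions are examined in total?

984 hashes to 5; slot 5 is free => place at 5.
442 hashes to 2; slot 2 is free => place at 2.
761 hashes to 2; 2 taken => place at 3.
46 hashes to 2; 2,3 taken => place at 4.
508 hashes to 2; 2,3,4,5 taken => place at 6.
454 hashes to 3; 3,4,5,6 taken => place at 7.
Table: [-, -, 442, 761, 46, 984, 508, 454, -, -, -]
Lookup 280: h=5, probe 5,6,7,8 → slot 8 empty, not found.

4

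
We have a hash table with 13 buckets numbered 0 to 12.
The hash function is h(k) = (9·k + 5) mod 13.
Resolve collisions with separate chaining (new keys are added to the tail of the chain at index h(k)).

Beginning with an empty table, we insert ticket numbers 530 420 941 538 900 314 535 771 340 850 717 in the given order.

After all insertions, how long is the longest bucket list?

4

530 → bucket 4
420 → bucket 2
941 → bucket 11
538 → bucket 11 (collision)
900 → bucket 6
314 → bucket 10
535 → bucket 10 (collision)
771 → bucket 2 (collision)
340 → bucket 10 (collision)
850 → bucket 11 (collision)
717 → bucket 10 (collision)
Final buckets:
0: .
1: .
2: 420 -> 771
3: .
4: 530
5: .
6: 900
7: .
8: .
9: .
10: 314 -> 535 -> 340 -> 717
11: 941 -> 538 -> 850
12: .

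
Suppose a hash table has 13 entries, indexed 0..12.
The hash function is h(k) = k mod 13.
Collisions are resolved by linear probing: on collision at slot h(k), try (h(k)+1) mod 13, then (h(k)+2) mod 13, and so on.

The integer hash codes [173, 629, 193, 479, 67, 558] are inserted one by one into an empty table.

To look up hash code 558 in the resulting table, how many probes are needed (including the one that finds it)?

2

173: h=4 → slot 4
629: h=5 → slot 5
193: h=11 → slot 11
479: h=11, probe 11,12 → slot 12
67: h=2 → slot 2
558: h=12, probe 12,0 → slot 0
Table: [558, _, 67, _, 173, 629, _, _, _, _, _, 193, 479]
Lookup 558: h=12, probe 12,0 → found at 0.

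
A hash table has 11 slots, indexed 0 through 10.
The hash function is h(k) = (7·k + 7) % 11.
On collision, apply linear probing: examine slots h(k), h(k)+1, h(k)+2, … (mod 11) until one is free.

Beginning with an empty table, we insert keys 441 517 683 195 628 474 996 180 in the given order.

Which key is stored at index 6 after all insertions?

474

Insert 441: h=3, slot 3 empty → index 3.
Insert 517: h=7, slot 7 empty → index 7.
Insert 683: h=3, slot 3 occupied → index 4.
Insert 195: h=8, slot 8 empty → index 8.
Insert 628: h=3, slots 3,4 occupied → index 5.
Insert 474: h=3, slots 3,4,5 occupied → index 6.
Insert 996: h=5, slots 5,6,7,8 occupied → index 9.
Insert 180: h=2, slot 2 empty → index 2.
Table: [∅, ∅, 180, 441, 683, 628, 474, 517, 195, 996, ∅]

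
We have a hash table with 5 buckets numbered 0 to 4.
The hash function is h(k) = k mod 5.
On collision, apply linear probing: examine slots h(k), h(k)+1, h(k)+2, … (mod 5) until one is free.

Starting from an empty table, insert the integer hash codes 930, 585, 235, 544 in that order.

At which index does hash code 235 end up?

930 hashes to 0; slot 0 is free → place at 0.
585 hashes to 0; 0 taken → place at 1.
235 hashes to 0; 0,1 taken → place at 2.
544 hashes to 4; slot 4 is free → place at 4.
Table: [930, 585, 235, _, 544]

2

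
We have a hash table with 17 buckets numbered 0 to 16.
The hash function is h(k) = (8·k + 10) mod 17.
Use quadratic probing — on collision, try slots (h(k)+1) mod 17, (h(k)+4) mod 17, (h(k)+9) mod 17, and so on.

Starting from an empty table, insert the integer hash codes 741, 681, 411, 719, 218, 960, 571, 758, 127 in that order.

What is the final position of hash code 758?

741 hashes to 5; slot 5 is free → place at 5.
681 hashes to 1; slot 1 is free → place at 1.
411 hashes to 0; slot 0 is free → place at 0.
719 hashes to 16; slot 16 is free → place at 16.
218 hashes to 3; slot 3 is free → place at 3.
960 hashes to 6; slot 6 is free → place at 6.
571 hashes to 5; 5,6 taken → place at 9.
758 hashes to 5; 5,6,9 taken → place at 14.
127 hashes to 6; 6 taken → place at 7.
Table: [411, 681, -, 218, -, 741, 960, 127, -, 571, -, -, -, -, 758, -, 719]

14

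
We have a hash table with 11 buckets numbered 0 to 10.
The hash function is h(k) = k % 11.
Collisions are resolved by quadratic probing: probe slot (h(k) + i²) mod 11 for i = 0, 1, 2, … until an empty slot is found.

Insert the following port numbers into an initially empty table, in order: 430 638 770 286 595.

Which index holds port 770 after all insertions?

4

430: h=1 => slot 1
638: h=0 => slot 0
770: h=0, probe 0,1,4 => slot 4
286: h=0, probe 0,1,4,9 => slot 9
595: h=1, probe 1,2 => slot 2
Table: [638, 430, 595, ∅, 770, ∅, ∅, ∅, ∅, 286, ∅]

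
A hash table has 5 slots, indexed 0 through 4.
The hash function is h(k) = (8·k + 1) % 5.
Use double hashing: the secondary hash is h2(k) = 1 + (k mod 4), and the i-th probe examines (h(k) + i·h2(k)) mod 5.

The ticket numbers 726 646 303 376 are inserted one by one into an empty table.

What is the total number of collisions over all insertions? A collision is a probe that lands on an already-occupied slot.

3

726 hashes to 4; slot 4 is free → place at 4.
646 hashes to 4, h2=3; 4 taken → place at 2.
303 hashes to 0; slot 0 is free → place at 0.
376 hashes to 4, h2=1; 4,0 taken → place at 1.
Table: [303, 376, 646, —, 726]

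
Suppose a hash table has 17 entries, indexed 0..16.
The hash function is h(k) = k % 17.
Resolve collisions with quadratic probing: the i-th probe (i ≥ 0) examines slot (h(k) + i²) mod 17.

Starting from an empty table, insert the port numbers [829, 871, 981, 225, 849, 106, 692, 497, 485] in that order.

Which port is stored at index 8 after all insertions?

829 hashes to 13; slot 13 is free -> place at 13.
871 hashes to 4; slot 4 is free -> place at 4.
981 hashes to 12; slot 12 is free -> place at 12.
225 hashes to 4; 4 taken -> place at 5.
849 hashes to 16; slot 16 is free -> place at 16.
106 hashes to 4; 4,5 taken -> place at 8.
692 hashes to 12; 12,13,16,4 taken -> place at 11.
497 hashes to 4; 4,5,8,13 taken -> place at 3.
485 hashes to 9; slot 9 is free -> place at 9.
Table: [∅, ∅, ∅, 497, 871, 225, ∅, ∅, 106, 485, ∅, 692, 981, 829, ∅, ∅, 849]

106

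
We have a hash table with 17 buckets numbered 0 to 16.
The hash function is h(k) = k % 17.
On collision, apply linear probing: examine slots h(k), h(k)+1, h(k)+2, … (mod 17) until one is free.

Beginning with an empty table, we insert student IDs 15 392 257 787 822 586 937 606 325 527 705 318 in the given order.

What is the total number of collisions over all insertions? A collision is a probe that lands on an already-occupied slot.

15 hashes to 15; slot 15 is free -> place at 15.
392 hashes to 1; slot 1 is free -> place at 1.
257 hashes to 2; slot 2 is free -> place at 2.
787 hashes to 5; slot 5 is free -> place at 5.
822 hashes to 6; slot 6 is free -> place at 6.
586 hashes to 8; slot 8 is free -> place at 8.
937 hashes to 2; 2 taken -> place at 3.
606 hashes to 11; slot 11 is free -> place at 11.
325 hashes to 2; 2,3 taken -> place at 4.
527 hashes to 0; slot 0 is free -> place at 0.
705 hashes to 8; 8 taken -> place at 9.
318 hashes to 12; slot 12 is free -> place at 12.
Table: [527, 392, 257, 937, 325, 787, 822, -, 586, 705, -, 606, 318, -, -, 15, -]

4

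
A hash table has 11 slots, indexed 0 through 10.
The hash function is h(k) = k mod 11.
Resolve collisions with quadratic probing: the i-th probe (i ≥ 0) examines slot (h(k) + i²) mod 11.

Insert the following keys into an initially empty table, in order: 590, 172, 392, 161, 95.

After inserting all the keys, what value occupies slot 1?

590 hashes to 7; slot 7 is free => place at 7.
172 hashes to 7; 7 taken => place at 8.
392 hashes to 7; 7,8 taken => place at 0.
161 hashes to 7; 7,8,0 taken => place at 5.
95 hashes to 7; 7,8,0,5 taken => place at 1.
Table: [392, 95, ., ., ., 161, ., 590, 172, ., .]

95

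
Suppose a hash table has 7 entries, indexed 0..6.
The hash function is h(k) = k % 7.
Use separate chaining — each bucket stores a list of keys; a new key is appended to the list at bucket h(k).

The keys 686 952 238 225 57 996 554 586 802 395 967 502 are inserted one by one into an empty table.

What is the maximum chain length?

686 → bucket 0
952 → bucket 0 (collision)
238 → bucket 0 (collision)
225 → bucket 1
57 → bucket 1 (collision)
996 → bucket 2
554 → bucket 1 (collision)
586 → bucket 5
802 → bucket 4
395 → bucket 3
967 → bucket 1 (collision)
502 → bucket 5 (collision)
Final buckets:
0: 686 -> 952 -> 238
1: 225 -> 57 -> 554 -> 967
2: 996
3: 395
4: 802
5: 586 -> 502
6: -

4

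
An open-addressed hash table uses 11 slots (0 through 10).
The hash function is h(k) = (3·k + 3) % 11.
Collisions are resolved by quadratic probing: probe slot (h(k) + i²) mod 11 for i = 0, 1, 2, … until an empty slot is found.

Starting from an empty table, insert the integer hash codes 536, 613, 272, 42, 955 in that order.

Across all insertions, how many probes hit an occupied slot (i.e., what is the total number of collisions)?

Insert 536: h=5, slot 5 empty -> index 5.
Insert 613: h=5, slot 5 occupied -> index 6.
Insert 272: h=5, slots 5,6 occupied -> index 9.
Insert 42: h=8, slot 8 empty -> index 8.
Insert 955: h=8, slots 8,9 occupied -> index 1.
Table: [_, 955, _, _, _, 536, 613, _, 42, 272, _]

5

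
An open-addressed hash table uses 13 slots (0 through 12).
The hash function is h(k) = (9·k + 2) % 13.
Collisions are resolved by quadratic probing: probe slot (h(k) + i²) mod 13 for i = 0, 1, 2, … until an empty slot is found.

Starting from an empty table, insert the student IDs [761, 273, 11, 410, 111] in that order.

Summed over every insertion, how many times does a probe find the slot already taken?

3

761 hashes to 0; slot 0 is free => place at 0.
273 hashes to 2; slot 2 is free => place at 2.
11 hashes to 10; slot 10 is free => place at 10.
410 hashes to 0; 0 taken => place at 1.
111 hashes to 0; 0,1 taken => place at 4.
Table: [761, 410, 273, —, 111, —, —, —, —, —, 11, —, —]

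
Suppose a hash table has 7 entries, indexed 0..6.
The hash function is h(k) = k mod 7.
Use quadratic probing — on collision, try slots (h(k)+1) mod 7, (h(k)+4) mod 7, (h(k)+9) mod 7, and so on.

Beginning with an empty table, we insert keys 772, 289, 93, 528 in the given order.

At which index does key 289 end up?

3

772 hashes to 2; slot 2 is free → place at 2.
289 hashes to 2; 2 taken → place at 3.
93 hashes to 2; 2,3 taken → place at 6.
528 hashes to 3; 3 taken → place at 4.
Table: [_, _, 772, 289, 528, _, 93]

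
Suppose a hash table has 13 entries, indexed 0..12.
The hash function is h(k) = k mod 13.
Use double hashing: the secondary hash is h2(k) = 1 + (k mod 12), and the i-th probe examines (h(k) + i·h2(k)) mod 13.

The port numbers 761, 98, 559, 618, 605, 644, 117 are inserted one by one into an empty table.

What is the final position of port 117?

761 hashes to 7; slot 7 is free => place at 7.
98 hashes to 7, h2=3; 7 taken => place at 10.
559 hashes to 0; slot 0 is free => place at 0.
618 hashes to 7, h2=7; 7 taken => place at 1.
605 hashes to 7, h2=6; 7,0 taken => place at 6.
644 hashes to 7, h2=9; 7 taken => place at 3.
117 hashes to 0, h2=10; 0,10,7 taken => place at 4.
Table: [559, 618, —, 644, 117, —, 605, 761, —, —, 98, —, —]

4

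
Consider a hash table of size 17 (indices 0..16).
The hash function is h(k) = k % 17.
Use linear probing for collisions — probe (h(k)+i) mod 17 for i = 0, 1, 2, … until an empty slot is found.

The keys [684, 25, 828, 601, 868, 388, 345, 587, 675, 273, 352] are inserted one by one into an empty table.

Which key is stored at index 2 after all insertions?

273

684 hashes to 4; slot 4 is free -> place at 4.
25 hashes to 8; slot 8 is free -> place at 8.
828 hashes to 12; slot 12 is free -> place at 12.
601 hashes to 6; slot 6 is free -> place at 6.
868 hashes to 1; slot 1 is free -> place at 1.
388 hashes to 14; slot 14 is free -> place at 14.
345 hashes to 5; slot 5 is free -> place at 5.
587 hashes to 9; slot 9 is free -> place at 9.
675 hashes to 12; 12 taken -> place at 13.
273 hashes to 1; 1 taken -> place at 2.
352 hashes to 12; 12,13,14 taken -> place at 15.
Table: [∅, 868, 273, ∅, 684, 345, 601, ∅, 25, 587, ∅, ∅, 828, 675, 388, 352, ∅]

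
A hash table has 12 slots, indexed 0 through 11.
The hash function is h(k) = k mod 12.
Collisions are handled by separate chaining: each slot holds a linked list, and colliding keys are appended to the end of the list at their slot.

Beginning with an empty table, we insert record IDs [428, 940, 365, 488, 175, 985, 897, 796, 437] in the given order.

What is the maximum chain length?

428 → bucket 8
940 → bucket 4
365 → bucket 5
488 → bucket 8 (collision)
175 → bucket 7
985 → bucket 1
897 → bucket 9
796 → bucket 4 (collision)
437 → bucket 5 (collision)
Final buckets:
0: ∅
1: 985
2: ∅
3: ∅
4: 940 -> 796
5: 365 -> 437
6: ∅
7: 175
8: 428 -> 488
9: 897
10: ∅
11: ∅

2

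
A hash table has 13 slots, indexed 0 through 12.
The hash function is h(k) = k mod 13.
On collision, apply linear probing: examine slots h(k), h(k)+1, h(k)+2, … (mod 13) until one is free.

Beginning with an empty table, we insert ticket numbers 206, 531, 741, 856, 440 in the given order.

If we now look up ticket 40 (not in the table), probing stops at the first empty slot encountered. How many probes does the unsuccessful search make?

Insert 206: h=11, slot 11 empty -> index 11.
Insert 531: h=11, slot 11 occupied -> index 12.
Insert 741: h=0, slot 0 empty -> index 0.
Insert 856: h=11, slots 11,12,0 occupied -> index 1.
Insert 440: h=11, slots 11,12,0,1 occupied -> index 2.
Table: [741, 856, 440, ∅, ∅, ∅, ∅, ∅, ∅, ∅, ∅, 206, 531]
Lookup 40: h=1, probe 1,2,3 → slot 3 empty, not found.

3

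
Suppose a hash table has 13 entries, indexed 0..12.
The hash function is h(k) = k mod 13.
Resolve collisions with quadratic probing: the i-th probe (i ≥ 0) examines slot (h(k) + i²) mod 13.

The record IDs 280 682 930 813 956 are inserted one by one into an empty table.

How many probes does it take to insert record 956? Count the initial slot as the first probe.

4

280: h=7 → slot 7
682: h=6 → slot 6
930: h=7, probe 7,8 → slot 8
813: h=7, probe 7,8,11 → slot 11
956: h=7, probe 7,8,11,3 → slot 3
Table: [∅, ∅, ∅, 956, ∅, ∅, 682, 280, 930, ∅, ∅, 813, ∅]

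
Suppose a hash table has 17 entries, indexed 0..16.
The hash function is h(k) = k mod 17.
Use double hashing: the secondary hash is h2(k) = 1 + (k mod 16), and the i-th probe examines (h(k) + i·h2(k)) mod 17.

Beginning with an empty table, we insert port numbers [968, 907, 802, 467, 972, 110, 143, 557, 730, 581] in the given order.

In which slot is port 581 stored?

968: h=16 => slot 16
907: h=6 => slot 6
802: h=3 => slot 3
467: h=8 => slot 8
972: h=3, h2=13, probe 3,16,12 => slot 12
110: h=8, h2=15, probe 8,6,4 => slot 4
143: h=7 => slot 7
557: h=13 => slot 13
730: h=16, h2=11, probe 16,10 => slot 10
581: h=3, h2=6, probe 3,9 => slot 9
Table: [., ., ., 802, 110, ., 907, 143, 467, 581, 730, ., 972, 557, ., ., 968]

9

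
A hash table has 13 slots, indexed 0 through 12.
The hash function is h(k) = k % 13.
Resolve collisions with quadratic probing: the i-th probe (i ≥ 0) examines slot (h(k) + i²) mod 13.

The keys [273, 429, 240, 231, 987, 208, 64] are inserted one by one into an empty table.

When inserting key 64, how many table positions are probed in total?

Insert 273: h=0, slot 0 empty => index 0.
Insert 429: h=0, slot 0 occupied => index 1.
Insert 240: h=6, slot 6 empty => index 6.
Insert 231: h=10, slot 10 empty => index 10.
Insert 987: h=12, slot 12 empty => index 12.
Insert 208: h=0, slots 0,1 occupied => index 4.
Insert 64: h=12, slots 12,0 occupied => index 3.
Table: [273, 429, —, 64, 208, —, 240, —, —, —, 231, —, 987]

3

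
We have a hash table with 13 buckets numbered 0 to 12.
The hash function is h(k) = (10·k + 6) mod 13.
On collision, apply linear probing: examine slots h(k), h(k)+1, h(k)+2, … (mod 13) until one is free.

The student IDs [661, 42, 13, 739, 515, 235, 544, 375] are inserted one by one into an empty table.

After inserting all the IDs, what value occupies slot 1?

Insert 661: h=12, slot 12 empty => index 12.
Insert 42: h=10, slot 10 empty => index 10.
Insert 13: h=6, slot 6 empty => index 6.
Insert 739: h=12, slot 12 occupied => index 0.
Insert 515: h=8, slot 8 empty => index 8.
Insert 235: h=3, slot 3 empty => index 3.
Insert 544: h=12, slots 12,0 occupied => index 1.
Insert 375: h=12, slots 12,0,1 occupied => index 2.
Table: [739, 544, 375, 235, ∅, ∅, 13, ∅, 515, ∅, 42, ∅, 661]

544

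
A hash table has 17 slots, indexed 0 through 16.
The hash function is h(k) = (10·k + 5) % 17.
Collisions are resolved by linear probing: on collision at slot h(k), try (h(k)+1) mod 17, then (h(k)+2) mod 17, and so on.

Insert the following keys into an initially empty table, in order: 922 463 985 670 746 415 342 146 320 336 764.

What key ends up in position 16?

922: h=11 → slot 11
463: h=11, probe 11,12 → slot 12
985: h=12, probe 12,13 → slot 13
670: h=7 → slot 7
746: h=2 → slot 2
415: h=7, probe 7,8 → slot 8
342: h=8, probe 8,9 → slot 9
146: h=3 → slot 3
320: h=9, probe 9,10 → slot 10
336: h=16 → slot 16
764: h=12, probe 12,13,14 → slot 14
Table: [., ., 746, 146, ., ., ., 670, 415, 342, 320, 922, 463, 985, 764, ., 336]

336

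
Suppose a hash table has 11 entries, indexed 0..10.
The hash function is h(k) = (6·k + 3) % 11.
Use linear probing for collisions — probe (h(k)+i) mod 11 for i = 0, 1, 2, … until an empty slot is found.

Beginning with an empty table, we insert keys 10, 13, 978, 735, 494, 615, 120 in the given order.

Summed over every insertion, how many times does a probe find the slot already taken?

Insert 10: h=8, slot 8 empty → index 8.
Insert 13: h=4, slot 4 empty → index 4.
Insert 978: h=8, slot 8 occupied → index 9.
Insert 735: h=2, slot 2 empty → index 2.
Insert 494: h=8, slots 8,9 occupied → index 10.
Insert 615: h=8, slots 8,9,10 occupied → index 0.
Insert 120: h=8, slots 8,9,10,0 occupied → index 1.
Table: [615, 120, 735, ∅, 13, ∅, ∅, ∅, 10, 978, 494]

10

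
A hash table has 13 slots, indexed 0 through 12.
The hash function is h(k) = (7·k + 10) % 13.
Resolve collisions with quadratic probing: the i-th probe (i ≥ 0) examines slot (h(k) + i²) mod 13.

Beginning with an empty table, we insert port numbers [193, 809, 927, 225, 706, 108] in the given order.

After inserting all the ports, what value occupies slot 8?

108

193 hashes to 9; slot 9 is free -> place at 9.
809 hashes to 5; slot 5 is free -> place at 5.
927 hashes to 12; slot 12 is free -> place at 12.
225 hashes to 12; 12 taken -> place at 0.
706 hashes to 12; 12,0 taken -> place at 3.
108 hashes to 12; 12,0,3 taken -> place at 8.
Table: [225, -, -, 706, -, 809, -, -, 108, 193, -, -, 927]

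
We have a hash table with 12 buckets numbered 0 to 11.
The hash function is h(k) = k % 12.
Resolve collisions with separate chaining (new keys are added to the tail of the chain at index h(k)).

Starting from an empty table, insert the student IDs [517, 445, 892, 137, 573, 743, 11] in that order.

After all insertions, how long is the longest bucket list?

517 -> bucket 1
445 -> bucket 1 (collision)
892 -> bucket 4
137 -> bucket 5
573 -> bucket 9
743 -> bucket 11
11 -> bucket 11 (collision)
Final buckets:
0: —
1: 517 -> 445
2: —
3: —
4: 892
5: 137
6: —
7: —
8: —
9: 573
10: —
11: 743 -> 11

2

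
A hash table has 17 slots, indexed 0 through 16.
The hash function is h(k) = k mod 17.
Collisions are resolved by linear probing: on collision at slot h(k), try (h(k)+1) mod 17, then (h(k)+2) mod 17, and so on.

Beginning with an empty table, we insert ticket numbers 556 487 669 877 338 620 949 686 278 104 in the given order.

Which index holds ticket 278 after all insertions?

9

556 hashes to 12; slot 12 is free → place at 12.
487 hashes to 11; slot 11 is free → place at 11.
669 hashes to 6; slot 6 is free → place at 6.
877 hashes to 10; slot 10 is free → place at 10.
338 hashes to 15; slot 15 is free → place at 15.
620 hashes to 8; slot 8 is free → place at 8.
949 hashes to 14; slot 14 is free → place at 14.
686 hashes to 6; 6 taken → place at 7.
278 hashes to 6; 6,7,8 taken → place at 9.
104 hashes to 2; slot 2 is free → place at 2.
Table: [_, _, 104, _, _, _, 669, 686, 620, 278, 877, 487, 556, _, 949, 338, _]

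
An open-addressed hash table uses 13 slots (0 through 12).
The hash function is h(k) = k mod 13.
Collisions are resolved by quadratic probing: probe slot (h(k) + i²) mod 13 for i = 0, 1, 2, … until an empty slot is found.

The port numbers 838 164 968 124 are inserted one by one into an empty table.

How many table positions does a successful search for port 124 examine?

3

838 hashes to 6; slot 6 is free -> place at 6.
164 hashes to 8; slot 8 is free -> place at 8.
968 hashes to 6; 6 taken -> place at 7.
124 hashes to 7; 7,8 taken -> place at 11.
Table: [-, -, -, -, -, -, 838, 968, 164, -, -, 124, -]
Lookup 124: h=7, probe 7,8,11 → found at 11.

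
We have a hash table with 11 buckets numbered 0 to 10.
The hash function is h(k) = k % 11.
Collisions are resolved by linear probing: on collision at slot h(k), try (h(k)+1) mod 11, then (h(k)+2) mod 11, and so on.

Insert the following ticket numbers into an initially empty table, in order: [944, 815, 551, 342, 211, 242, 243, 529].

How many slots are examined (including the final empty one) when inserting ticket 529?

6

Insert 944: h=9, slot 9 empty -> index 9.
Insert 815: h=1, slot 1 empty -> index 1.
Insert 551: h=1, slot 1 occupied -> index 2.
Insert 342: h=1, slots 1,2 occupied -> index 3.
Insert 211: h=2, slots 2,3 occupied -> index 4.
Insert 242: h=0, slot 0 empty -> index 0.
Insert 243: h=1, slots 1,2,3,4 occupied -> index 5.
Insert 529: h=1, slots 1,2,3,4,5 occupied -> index 6.
Table: [242, 815, 551, 342, 211, 243, 529, ∅, ∅, 944, ∅]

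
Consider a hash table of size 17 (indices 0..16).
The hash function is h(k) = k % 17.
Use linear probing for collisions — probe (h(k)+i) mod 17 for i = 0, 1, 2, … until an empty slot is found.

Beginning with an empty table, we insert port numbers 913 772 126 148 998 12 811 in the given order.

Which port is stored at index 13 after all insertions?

Insert 913: h=12, slot 12 empty => index 12.
Insert 772: h=7, slot 7 empty => index 7.
Insert 126: h=7, slot 7 occupied => index 8.
Insert 148: h=12, slot 12 occupied => index 13.
Insert 998: h=12, slots 12,13 occupied => index 14.
Insert 12: h=12, slots 12,13,14 occupied => index 15.
Insert 811: h=12, slots 12,13,14,15 occupied => index 16.
Table: [∅, ∅, ∅, ∅, ∅, ∅, ∅, 772, 126, ∅, ∅, ∅, 913, 148, 998, 12, 811]

148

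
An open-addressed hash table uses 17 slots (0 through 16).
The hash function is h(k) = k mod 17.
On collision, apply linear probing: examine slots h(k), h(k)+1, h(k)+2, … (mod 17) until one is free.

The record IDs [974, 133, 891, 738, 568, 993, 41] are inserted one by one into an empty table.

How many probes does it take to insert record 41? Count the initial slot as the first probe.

5

974 hashes to 5; slot 5 is free -> place at 5.
133 hashes to 14; slot 14 is free -> place at 14.
891 hashes to 7; slot 7 is free -> place at 7.
738 hashes to 7; 7 taken -> place at 8.
568 hashes to 7; 7,8 taken -> place at 9.
993 hashes to 7; 7,8,9 taken -> place at 10.
41 hashes to 7; 7,8,9,10 taken -> place at 11.
Table: [-, -, -, -, -, 974, -, 891, 738, 568, 993, 41, -, -, 133, -, -]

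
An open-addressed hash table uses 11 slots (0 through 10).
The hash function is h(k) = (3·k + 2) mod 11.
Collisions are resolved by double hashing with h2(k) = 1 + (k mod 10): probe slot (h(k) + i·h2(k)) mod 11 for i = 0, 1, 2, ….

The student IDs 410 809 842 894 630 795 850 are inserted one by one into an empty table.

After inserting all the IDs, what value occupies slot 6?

410 hashes to 0; slot 0 is free → place at 0.
809 hashes to 9; slot 9 is free → place at 9.
842 hashes to 9, h2=3; 9 taken → place at 1.
894 hashes to 0, h2=5; 0 taken → place at 5.
630 hashes to 0, h2=1; 0,1 taken → place at 2.
795 hashes to 0, h2=6; 0 taken → place at 6.
850 hashes to 0, h2=1; 0,1,2 taken → place at 3.
Table: [410, 842, 630, 850, ., 894, 795, ., ., 809, .]

795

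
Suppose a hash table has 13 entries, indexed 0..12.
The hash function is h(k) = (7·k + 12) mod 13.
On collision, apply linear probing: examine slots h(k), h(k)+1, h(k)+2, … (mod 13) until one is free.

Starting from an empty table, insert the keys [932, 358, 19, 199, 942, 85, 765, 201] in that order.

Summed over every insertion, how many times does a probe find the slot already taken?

932 hashes to 10; slot 10 is free => place at 10.
358 hashes to 9; slot 9 is free => place at 9.
19 hashes to 2; slot 2 is free => place at 2.
199 hashes to 1; slot 1 is free => place at 1.
942 hashes to 2; 2 taken => place at 3.
85 hashes to 9; 9,10 taken => place at 11.
765 hashes to 11; 11 taken => place at 12.
201 hashes to 2; 2,3 taken => place at 4.
Table: [-, 199, 19, 942, 201, -, -, -, -, 358, 932, 85, 765]

6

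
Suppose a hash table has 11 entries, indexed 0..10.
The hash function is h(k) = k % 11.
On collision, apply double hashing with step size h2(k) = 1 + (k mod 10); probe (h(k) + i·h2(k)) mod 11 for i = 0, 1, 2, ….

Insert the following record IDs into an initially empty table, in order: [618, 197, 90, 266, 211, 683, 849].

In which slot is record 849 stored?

Insert 618: h=2, slot 2 empty -> index 2.
Insert 197: h=10, slot 10 empty -> index 10.
Insert 90: h=2, h2=1, slot 2 occupied -> index 3.
Insert 266: h=2, h2=7, slot 2 occupied -> index 9.
Insert 211: h=2, h2=2, slot 2 occupied -> index 4.
Insert 683: h=1, slot 1 empty -> index 1.
Insert 849: h=2, h2=10, slots 2,1 occupied -> index 0.
Table: [849, 683, 618, 90, 211, -, -, -, -, 266, 197]

0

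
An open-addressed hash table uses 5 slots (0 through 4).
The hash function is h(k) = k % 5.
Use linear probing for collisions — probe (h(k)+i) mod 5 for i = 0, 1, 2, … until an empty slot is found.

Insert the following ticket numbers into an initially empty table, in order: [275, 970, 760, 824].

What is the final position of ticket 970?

275 hashes to 0; slot 0 is free -> place at 0.
970 hashes to 0; 0 taken -> place at 1.
760 hashes to 0; 0,1 taken -> place at 2.
824 hashes to 4; slot 4 is free -> place at 4.
Table: [275, 970, 760, ∅, 824]

1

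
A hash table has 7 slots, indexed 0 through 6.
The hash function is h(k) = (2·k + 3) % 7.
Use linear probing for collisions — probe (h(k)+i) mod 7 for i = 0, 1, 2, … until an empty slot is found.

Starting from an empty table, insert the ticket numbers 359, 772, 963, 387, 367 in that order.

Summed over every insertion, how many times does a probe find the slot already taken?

359: h=0 => slot 0
772: h=0, probe 0,1 => slot 1
963: h=4 => slot 4
387: h=0, probe 0,1,2 => slot 2
367: h=2, probe 2,3 => slot 3
Table: [359, 772, 387, 367, 963, ., .]

4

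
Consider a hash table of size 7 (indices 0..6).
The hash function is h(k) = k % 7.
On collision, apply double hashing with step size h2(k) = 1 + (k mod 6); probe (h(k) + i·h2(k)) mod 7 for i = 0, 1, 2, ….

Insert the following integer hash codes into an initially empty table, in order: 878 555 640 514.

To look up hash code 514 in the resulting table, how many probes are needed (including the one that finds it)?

878: h=3 -> slot 3
555: h=2 -> slot 2
640: h=3, h2=5, probe 3,1 -> slot 1
514: h=3, h2=5, probe 3,1,6 -> slot 6
Table: [., 640, 555, 878, ., ., 514]
Lookup 514: h=3, h2=5, probe 3,1,6 → found at 6.

3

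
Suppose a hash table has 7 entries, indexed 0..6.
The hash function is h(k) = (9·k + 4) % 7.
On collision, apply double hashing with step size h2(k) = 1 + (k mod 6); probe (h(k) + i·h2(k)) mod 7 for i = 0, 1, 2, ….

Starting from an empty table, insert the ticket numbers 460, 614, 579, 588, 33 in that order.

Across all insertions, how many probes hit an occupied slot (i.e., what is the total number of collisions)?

460: h=0 → slot 0
614: h=0, h2=3, probe 0,3 → slot 3
579: h=0, h2=4, probe 0,4 → slot 4
588: h=4, h2=1, probe 4,5 → slot 5
33: h=0, h2=4, probe 0,4,1 → slot 1
Table: [460, 33, —, 614, 579, 588, —]

5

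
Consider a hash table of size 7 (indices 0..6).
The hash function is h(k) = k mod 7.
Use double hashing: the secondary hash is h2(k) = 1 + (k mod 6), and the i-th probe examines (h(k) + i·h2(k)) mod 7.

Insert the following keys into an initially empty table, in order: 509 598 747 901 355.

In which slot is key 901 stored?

0

Insert 509: h=5, slot 5 empty -> index 5.
Insert 598: h=3, slot 3 empty -> index 3.
Insert 747: h=5, h2=4, slot 5 occupied -> index 2.
Insert 901: h=5, h2=2, slot 5 occupied -> index 0.
Insert 355: h=5, h2=2, slots 5,0,2 occupied -> index 4.
Table: [901, _, 747, 598, 355, 509, _]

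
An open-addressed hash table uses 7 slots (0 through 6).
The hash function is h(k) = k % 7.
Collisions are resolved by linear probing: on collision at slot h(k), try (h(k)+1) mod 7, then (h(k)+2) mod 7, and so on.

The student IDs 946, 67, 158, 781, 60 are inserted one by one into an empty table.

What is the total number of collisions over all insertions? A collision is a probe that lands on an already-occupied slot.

6

Insert 946: h=1, slot 1 empty -> index 1.
Insert 67: h=4, slot 4 empty -> index 4.
Insert 158: h=4, slot 4 occupied -> index 5.
Insert 781: h=4, slots 4,5 occupied -> index 6.
Insert 60: h=4, slots 4,5,6 occupied -> index 0.
Table: [60, 946, -, -, 67, 158, 781]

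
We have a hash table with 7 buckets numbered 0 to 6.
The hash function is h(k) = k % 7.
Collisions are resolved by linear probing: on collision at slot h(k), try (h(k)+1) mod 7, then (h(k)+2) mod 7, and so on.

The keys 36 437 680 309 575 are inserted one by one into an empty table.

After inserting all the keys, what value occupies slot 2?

680

36: h=1 => slot 1
437: h=3 => slot 3
680: h=1, probe 1,2 => slot 2
309: h=1, probe 1,2,3,4 => slot 4
575: h=1, probe 1,2,3,4,5 => slot 5
Table: [—, 36, 680, 437, 309, 575, —]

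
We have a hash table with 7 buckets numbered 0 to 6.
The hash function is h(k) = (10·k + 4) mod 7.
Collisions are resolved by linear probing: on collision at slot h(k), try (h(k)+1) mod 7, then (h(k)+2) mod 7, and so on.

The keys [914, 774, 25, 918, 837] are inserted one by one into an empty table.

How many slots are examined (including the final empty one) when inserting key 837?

Insert 914: h=2, slot 2 empty → index 2.
Insert 774: h=2, slot 2 occupied → index 3.
Insert 25: h=2, slots 2,3 occupied → index 4.
Insert 918: h=0, slot 0 empty → index 0.
Insert 837: h=2, slots 2,3,4 occupied → index 5.
Table: [918, —, 914, 774, 25, 837, —]

4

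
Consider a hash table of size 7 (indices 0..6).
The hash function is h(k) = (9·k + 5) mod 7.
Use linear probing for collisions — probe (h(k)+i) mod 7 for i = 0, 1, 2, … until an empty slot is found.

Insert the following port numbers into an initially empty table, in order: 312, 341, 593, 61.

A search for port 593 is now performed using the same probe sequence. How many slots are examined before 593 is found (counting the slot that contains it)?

Insert 312: h=6, slot 6 empty → index 6.
Insert 341: h=1, slot 1 empty → index 1.
Insert 593: h=1, slot 1 occupied → index 2.
Insert 61: h=1, slots 1,2 occupied → index 3.
Table: [-, 341, 593, 61, -, -, 312]
Lookup 593: h=1, probe 1,2 → found at 2.

2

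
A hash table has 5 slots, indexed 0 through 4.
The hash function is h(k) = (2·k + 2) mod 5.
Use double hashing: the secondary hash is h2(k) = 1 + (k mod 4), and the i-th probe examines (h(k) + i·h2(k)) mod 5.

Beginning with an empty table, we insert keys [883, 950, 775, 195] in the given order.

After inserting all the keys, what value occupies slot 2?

Insert 883: h=3, slot 3 empty -> index 3.
Insert 950: h=2, slot 2 empty -> index 2.
Insert 775: h=2, h2=4, slot 2 occupied -> index 1.
Insert 195: h=2, h2=4, slots 2,1 occupied -> index 0.
Table: [195, 775, 950, 883, .]

950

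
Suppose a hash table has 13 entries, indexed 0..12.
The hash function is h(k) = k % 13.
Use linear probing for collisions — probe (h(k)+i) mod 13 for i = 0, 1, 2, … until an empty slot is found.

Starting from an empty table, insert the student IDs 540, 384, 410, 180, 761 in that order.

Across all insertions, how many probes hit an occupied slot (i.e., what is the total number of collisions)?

540 hashes to 7; slot 7 is free → place at 7.
384 hashes to 7; 7 taken → place at 8.
410 hashes to 7; 7,8 taken → place at 9.
180 hashes to 11; slot 11 is free → place at 11.
761 hashes to 7; 7,8,9 taken → place at 10.
Table: [—, —, —, —, —, —, —, 540, 384, 410, 761, 180, —]

6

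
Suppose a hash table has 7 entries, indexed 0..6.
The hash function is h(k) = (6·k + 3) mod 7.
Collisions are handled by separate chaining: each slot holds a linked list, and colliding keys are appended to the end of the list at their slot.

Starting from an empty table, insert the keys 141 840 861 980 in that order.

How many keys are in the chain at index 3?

141 → bucket 2
840 → bucket 3
861 → bucket 3 (collision)
980 → bucket 3 (collision)
Final buckets:
0: ∅
1: ∅
2: 141
3: 840 -> 861 -> 980
4: ∅
5: ∅
6: ∅

3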